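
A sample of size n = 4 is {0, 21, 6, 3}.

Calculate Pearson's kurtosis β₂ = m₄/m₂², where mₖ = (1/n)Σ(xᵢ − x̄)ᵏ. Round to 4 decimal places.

x̄ = 7.5000
Σ(xᵢ − x̄)² = 261.0000 ⇒ m₂ = 65.25000
Σ(xᵢ − x̄)⁴ = 36794.2500 ⇒ m₄ = 9198.56250
m₂² = 4257.56250
β₂ = m₄/m₂² = 9198.56250 / 4257.56250 ≈ 2.1605

2.1605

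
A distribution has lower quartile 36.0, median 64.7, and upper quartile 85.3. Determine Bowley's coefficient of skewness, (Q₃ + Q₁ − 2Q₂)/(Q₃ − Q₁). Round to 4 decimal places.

numerator: Q₃ + Q₁ − 2Q₂ = 85.3 + 36.0 − 2×64.7 = -8.1000
denominator: Q₃ − Q₁ = 85.3 − 36.0 = 49.3000
Bowley skewness = -8.1000 / 49.3000 ≈ -0.1643

-0.1643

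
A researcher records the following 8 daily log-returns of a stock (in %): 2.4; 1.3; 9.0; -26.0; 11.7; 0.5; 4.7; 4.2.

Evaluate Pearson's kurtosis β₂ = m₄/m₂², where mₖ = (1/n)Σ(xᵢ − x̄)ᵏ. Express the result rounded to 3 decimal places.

x̄ = 0.9750
Σ(xᵢ − x̄)² = 933.7150 ⇒ m₂ = 116.71438
Σ(xᵢ − x̄)⁴ = 547158.6584 ⇒ m₄ = 68394.83231
m₂² = 13622.24533
β₂ = m₄/m₂² = 68394.83231 / 13622.24533 ≈ 5.021

5.021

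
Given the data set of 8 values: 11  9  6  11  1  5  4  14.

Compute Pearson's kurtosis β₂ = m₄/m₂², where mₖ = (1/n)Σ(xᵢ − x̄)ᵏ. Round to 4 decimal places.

x̄ = 7.6250
Σ(xᵢ − x̄)² = 131.8750 ⇒ m₂ = 16.48438
Σ(xᵢ − x̄)⁴ = 4068.2441 ⇒ m₄ = 508.53052
m₂² = 271.73462
β₂ = m₄/m₂² = 508.53052 / 271.73462 ≈ 1.8714

1.8714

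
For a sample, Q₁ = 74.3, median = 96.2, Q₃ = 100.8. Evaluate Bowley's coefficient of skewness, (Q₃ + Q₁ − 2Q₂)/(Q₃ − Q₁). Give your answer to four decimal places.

-0.6528

numerator: Q₃ + Q₁ − 2Q₂ = 100.8 + 74.3 − 2×96.2 = -17.3000
denominator: Q₃ − Q₁ = 100.8 − 74.3 = 26.5000
Bowley skewness = -17.3000 / 26.5000 ≈ -0.6528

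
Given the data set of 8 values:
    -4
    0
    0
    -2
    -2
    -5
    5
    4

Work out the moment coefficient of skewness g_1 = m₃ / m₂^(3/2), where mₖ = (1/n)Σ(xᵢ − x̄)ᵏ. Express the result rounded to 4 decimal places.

0.4009

x̄ = (-4 + 0 + 0 - 2 - 2 - 5 + 5 + 4) / 8 = -0.5000
deviations (xᵢ − x̄): -3.5000, 0.5000, 0.5000, -1.5000, -1.5000, -4.5000, 5.5000, 4.5000
Σ(xᵢ − x̄)² = 88.0000 ⇒ m₂ = 88.0000/8 = 11.00000
Σ(xᵢ − x̄)³ = 117.0000 ⇒ m₃ = 117.0000/8 = 14.62500
m₂^(3/2) = 11.00000^(1.5) = 36.48287
g_1 = m₃ / m₂^(3/2) = 14.62500 / 36.48287 ≈ 0.4009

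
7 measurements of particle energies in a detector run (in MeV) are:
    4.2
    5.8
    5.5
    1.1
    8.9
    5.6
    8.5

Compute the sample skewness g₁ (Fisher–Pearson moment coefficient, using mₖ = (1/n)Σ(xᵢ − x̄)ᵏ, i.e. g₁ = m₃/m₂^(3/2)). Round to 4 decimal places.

-0.4018

x̄ = (4.2 + 5.8 + 5.5 + 1.1 + 8.9 + 5.6 + 8.5) / 7 = 5.6571
deviations (xᵢ − x̄): -1.4571, 0.1429, -0.1571, -4.5571, 3.2429, -0.0571, 2.8429
Σ(xᵢ − x̄)² = 41.5371 ⇒ m₂ = 41.5371/7 = 5.93388
Σ(xᵢ − x̄)³ = -40.6580 ⇒ m₃ = -40.6580/7 = -5.80828
m₂^(3/2) = 5.93388^(1.5) = 14.45466
g₁ = m₃ / m₂^(3/2) = -5.80828 / 14.45466 ≈ -0.4018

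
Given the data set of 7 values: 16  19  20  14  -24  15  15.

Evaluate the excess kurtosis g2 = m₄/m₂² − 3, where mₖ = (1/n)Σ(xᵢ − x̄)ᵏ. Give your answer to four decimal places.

1.9803

x̄ = 10.7143
Σ(xᵢ − x̄)² = 1435.4286 ⇒ m₂ = 205.06122
Σ(xᵢ − x̄)⁴ = 1465941.4927 ⇒ m₄ = 209420.21324
m₂² = 42050.10579
g2 = m₄/m₂² − 3 = 4.98025 − 3 ≈ 1.9803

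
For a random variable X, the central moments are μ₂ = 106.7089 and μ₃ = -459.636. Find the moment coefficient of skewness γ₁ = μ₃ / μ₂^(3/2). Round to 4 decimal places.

σ = √μ₂ = √106.7089 = 10.33000
σ³ = μ₂^(3/2) = 1102.30294
γ₁ = μ₃/σ³ = -459.636 / 1102.30294 ≈ -0.4170

-0.4170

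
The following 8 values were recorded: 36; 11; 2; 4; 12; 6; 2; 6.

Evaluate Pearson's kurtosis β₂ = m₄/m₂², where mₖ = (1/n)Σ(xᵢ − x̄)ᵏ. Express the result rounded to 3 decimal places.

4.944

x̄ = 9.8750
Σ(xᵢ − x̄)² = 876.8750 ⇒ m₂ = 109.60938
Σ(xᵢ − x̄)⁴ = 475183.7129 ⇒ m₄ = 59397.96411
m₂² = 12014.21509
β₂ = m₄/m₂² = 59397.96411 / 12014.21509 ≈ 4.944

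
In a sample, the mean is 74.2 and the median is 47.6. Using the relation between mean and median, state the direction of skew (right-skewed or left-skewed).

mean − median = 74.2 − 47.6 = 26.6
mean > median ⇒ the longer tail is on the right ⇒ right-skewed (positively skewed).

right-skewed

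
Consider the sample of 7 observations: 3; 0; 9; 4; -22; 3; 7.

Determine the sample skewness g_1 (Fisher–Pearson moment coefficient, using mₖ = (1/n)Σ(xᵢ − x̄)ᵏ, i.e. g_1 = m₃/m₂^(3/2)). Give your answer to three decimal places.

-1.704

x̄ = (3 + 0 + 9 + 4 - 22 + 3 + 7) / 7 = 0.5714
deviations (xᵢ − x̄): 2.4286, -0.5714, 8.4286, 3.4286, -22.5714, 2.4286, 6.4286
Σ(xᵢ − x̄)² = 645.7143 ⇒ m₂ = 645.7143/7 = 92.24490
Σ(xᵢ − x̄)³ = -10566.2449 ⇒ m₃ = -10566.2449/7 = -1509.46356
m₂^(3/2) = 92.24490^(1.5) = 885.95881
g_1 = m₃ / m₂^(3/2) = -1509.46356 / 885.95881 ≈ -1.704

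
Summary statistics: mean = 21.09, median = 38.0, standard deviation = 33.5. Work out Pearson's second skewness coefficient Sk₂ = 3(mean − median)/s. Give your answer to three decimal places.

-1.514

Sk₂ = 3(21.09 − 38.0) / 33.5 = 3 × -16.9100 / 33.5
    = -50.7300 / 33.5 ≈ -1.514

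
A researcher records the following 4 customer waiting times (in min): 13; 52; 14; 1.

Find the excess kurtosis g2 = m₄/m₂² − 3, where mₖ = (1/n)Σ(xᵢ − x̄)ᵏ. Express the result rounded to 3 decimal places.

-0.811

x̄ = 20.0000
Σ(xᵢ − x̄)² = 1470.0000 ⇒ m₂ = 367.50000
Σ(xᵢ − x̄)⁴ = 1182594.0000 ⇒ m₄ = 295648.50000
m₂² = 135056.25000
g2 = m₄/m₂² − 3 = 2.18908 − 3 ≈ -0.811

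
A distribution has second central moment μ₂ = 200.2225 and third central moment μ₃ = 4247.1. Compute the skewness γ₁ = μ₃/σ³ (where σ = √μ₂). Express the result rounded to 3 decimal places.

σ = √μ₂ = √200.2225 = 14.15000
σ³ = μ₂^(3/2) = 2833.14838
γ₁ = μ₃/σ³ = 4247.1 / 2833.14838 ≈ 1.499

1.499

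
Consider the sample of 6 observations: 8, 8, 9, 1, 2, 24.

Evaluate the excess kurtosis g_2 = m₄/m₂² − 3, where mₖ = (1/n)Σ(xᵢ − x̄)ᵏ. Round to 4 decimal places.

0.1633

x̄ = 8.6667
Σ(xᵢ − x̄)² = 339.3333 ⇒ m₂ = 56.55556
Σ(xᵢ − x̄)⁴ = 60707.7778 ⇒ m₄ = 10117.96296
m₂² = 3198.53086
g_2 = m₄/m₂² − 3 = 3.16332 − 3 ≈ 0.1633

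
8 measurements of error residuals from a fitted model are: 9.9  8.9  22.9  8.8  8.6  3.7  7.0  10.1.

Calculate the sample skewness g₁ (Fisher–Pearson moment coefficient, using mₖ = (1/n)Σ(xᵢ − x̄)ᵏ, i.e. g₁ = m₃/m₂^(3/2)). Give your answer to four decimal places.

x̄ = (9.9 + 8.9 + 22.9 + 8.8 + 8.6 + 3.7 + 7.0 + 10.1) / 8 = 9.9875
deviations (xᵢ − x̄): -0.0875, -1.0875, 12.9125, -1.1875, -1.3875, -6.2875, -2.9875, 0.1125
Σ(xᵢ − x̄)² = 219.7287 ⇒ m₂ = 219.7287/8 = 27.46609
Σ(xᵢ − x̄)³ = 1872.0788 ⇒ m₃ = 1872.0788/8 = 234.00986
m₂^(3/2) = 27.46609^(1.5) = 143.94459
g₁ = m₃ / m₂^(3/2) = 234.00986 / 143.94459 ≈ 1.6257

1.6257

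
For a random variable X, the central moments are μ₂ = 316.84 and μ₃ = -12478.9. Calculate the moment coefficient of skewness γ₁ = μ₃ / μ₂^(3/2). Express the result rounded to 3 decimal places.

σ = √μ₂ = √316.84 = 17.80000
σ³ = μ₂^(3/2) = 5639.75200
γ₁ = μ₃/σ³ = -12478.9 / 5639.75200 ≈ -2.213

-2.213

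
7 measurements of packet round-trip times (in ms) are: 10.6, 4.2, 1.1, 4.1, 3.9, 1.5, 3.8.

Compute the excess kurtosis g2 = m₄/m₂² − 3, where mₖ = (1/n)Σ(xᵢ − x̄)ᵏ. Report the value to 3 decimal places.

0.830

x̄ = 4.1714
Σ(xᵢ − x̄)² = 58.1143 ⇒ m₂ = 8.30204
Σ(xᵢ − x̄)⁴ = 1847.8309 ⇒ m₄ = 263.97584
m₂² = 68.92388
g2 = m₄/m₂² − 3 = 3.82996 − 3 ≈ 0.830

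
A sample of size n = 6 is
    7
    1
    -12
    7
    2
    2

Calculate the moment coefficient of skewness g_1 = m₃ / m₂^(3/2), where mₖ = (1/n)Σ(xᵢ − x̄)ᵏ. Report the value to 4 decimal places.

-1.2198

x̄ = (7 + 1 - 12 + 7 + 2 + 2) / 6 = 1.1667
deviations (xᵢ − x̄): 5.8333, -0.1667, -13.1667, 5.8333, 0.8333, 0.8333
Σ(xᵢ − x̄)² = 242.8333 ⇒ m₂ = 242.8333/6 = 40.47222
Σ(xᵢ − x̄)³ = -1884.4444 ⇒ m₃ = -1884.4444/6 = -314.07407
m₂^(3/2) = 40.47222^(1.5) = 257.47530
g_1 = m₃ / m₂^(3/2) = -314.07407 / 257.47530 ≈ -1.2198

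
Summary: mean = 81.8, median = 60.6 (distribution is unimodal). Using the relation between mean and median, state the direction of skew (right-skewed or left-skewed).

right-skewed

mean − median = 81.8 − 60.6 = 21.2
mean > median ⇒ the longer tail is on the right ⇒ right-skewed (positively skewed).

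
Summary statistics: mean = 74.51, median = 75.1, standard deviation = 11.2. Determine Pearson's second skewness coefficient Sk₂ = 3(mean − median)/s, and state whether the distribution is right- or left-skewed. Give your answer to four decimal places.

Sk₂ = 3(74.51 − 75.1) / 11.2 = 3 × -0.5900 / 11.2
    = -1.7700 / 11.2 ≈ -0.1580
Sk₂ < 0 ⇒ mean < median ⇒ left-skewed (negative skew).

-0.1580, left-skewed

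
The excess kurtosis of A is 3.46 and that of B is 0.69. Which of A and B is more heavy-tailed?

Higher excess kurtosis ⇒ heavier tails relative to the normal distribution.
3.46 vs 0.69: the larger is 3.46, so A has heavier tails.

A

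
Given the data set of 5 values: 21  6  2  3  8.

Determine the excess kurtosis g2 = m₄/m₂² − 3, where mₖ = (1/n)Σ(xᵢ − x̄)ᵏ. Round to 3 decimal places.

x̄ = 8.0000
Σ(xᵢ − x̄)² = 234.0000 ⇒ m₂ = 46.80000
Σ(xᵢ − x̄)⁴ = 30498.0000 ⇒ m₄ = 6099.60000
m₂² = 2190.24000
g2 = m₄/m₂² − 3 = 2.78490 − 3 ≈ -0.215

-0.215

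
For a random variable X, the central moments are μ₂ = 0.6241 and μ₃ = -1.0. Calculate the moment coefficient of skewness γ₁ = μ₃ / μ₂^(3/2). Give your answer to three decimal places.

-2.028

σ = √μ₂ = √0.6241 = 0.79000
σ³ = μ₂^(3/2) = 0.49304
γ₁ = μ₃/σ³ = -1.0 / 0.49304 ≈ -2.028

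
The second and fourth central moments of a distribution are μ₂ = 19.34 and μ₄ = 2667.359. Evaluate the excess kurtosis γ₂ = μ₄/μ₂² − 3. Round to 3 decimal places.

μ₂² = 19.34² = 374.03560
μ₄/μ₂² = 2667.359 / 374.03560 = 7.13130
γ₂ = 7.13130 − 3 ≈ 4.131

4.131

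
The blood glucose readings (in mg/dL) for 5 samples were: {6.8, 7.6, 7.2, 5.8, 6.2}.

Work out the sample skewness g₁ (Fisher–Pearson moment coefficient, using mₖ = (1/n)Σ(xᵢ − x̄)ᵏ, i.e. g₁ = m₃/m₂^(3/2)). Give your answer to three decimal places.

-0.091

x̄ = (6.8 + 7.6 + 7.2 + 5.8 + 6.2) / 5 = 6.7200
deviations (xᵢ − x̄): 0.0800, 0.8800, 0.4800, -0.9200, -0.5200
Σ(xᵢ − x̄)² = 2.1280 ⇒ m₂ = 2.1280/5 = 0.42560
Σ(xᵢ − x̄)³ = -0.1267 ⇒ m₃ = -0.1267/5 = -0.02534
m₂^(3/2) = 0.42560^(1.5) = 0.27765
g₁ = m₃ / m₂^(3/2) = -0.02534 / 0.27765 ≈ -0.091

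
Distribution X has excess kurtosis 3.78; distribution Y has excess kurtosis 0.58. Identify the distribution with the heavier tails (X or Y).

X

Higher excess kurtosis ⇒ heavier tails relative to the normal distribution.
3.78 vs 0.58: the larger is 3.78, so X has heavier tails.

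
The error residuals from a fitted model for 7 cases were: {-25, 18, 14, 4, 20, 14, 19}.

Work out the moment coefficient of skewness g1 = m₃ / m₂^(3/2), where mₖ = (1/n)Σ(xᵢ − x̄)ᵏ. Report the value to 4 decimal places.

-1.6213

x̄ = (-25 + 18 + 14 + 4 + 20 + 14 + 19) / 7 = 9.1429
deviations (xᵢ − x̄): -34.1429, 8.8571, 4.8571, -5.1429, 10.8571, 4.8571, 9.8571
Σ(xᵢ − x̄)² = 1532.8571 ⇒ m₂ = 1532.8571/7 = 218.97959
Σ(xᵢ − x̄)³ = -36775.9592 ⇒ m₃ = -36775.9592/7 = -5253.70845
m₂^(3/2) = 218.97959^(1.5) = 3240.45103
g1 = m₃ / m₂^(3/2) = -5253.70845 / 3240.45103 ≈ -1.6213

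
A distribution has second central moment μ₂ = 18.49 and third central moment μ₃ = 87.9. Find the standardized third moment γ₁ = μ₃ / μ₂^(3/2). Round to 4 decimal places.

1.1056

σ = √μ₂ = √18.49 = 4.30000
σ³ = μ₂^(3/2) = 79.50700
γ₁ = μ₃/σ³ = 87.9 / 79.50700 ≈ 1.1056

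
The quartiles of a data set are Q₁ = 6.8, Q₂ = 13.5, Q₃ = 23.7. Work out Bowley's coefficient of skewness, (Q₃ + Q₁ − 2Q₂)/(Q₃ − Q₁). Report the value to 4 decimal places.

0.2071

numerator: Q₃ + Q₁ − 2Q₂ = 23.7 + 6.8 − 2×13.5 = 3.5000
denominator: Q₃ − Q₁ = 23.7 − 6.8 = 16.9000
Bowley skewness = 3.5000 / 16.9000 ≈ 0.2071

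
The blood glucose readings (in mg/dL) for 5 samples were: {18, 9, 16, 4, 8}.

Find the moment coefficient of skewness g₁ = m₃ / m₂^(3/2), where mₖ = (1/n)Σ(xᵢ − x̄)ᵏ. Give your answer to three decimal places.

0.127

x̄ = (18 + 9 + 16 + 4 + 8) / 5 = 11.0000
deviations (xᵢ − x̄): 7.0000, -2.0000, 5.0000, -7.0000, -3.0000
Σ(xᵢ − x̄)² = 136.0000 ⇒ m₂ = 136.0000/5 = 27.20000
Σ(xᵢ − x̄)³ = 90.0000 ⇒ m₃ = 90.0000/5 = 18.00000
m₂^(3/2) = 27.20000^(1.5) = 141.85784
g₁ = m₃ / m₂^(3/2) = 18.00000 / 141.85784 ≈ 0.127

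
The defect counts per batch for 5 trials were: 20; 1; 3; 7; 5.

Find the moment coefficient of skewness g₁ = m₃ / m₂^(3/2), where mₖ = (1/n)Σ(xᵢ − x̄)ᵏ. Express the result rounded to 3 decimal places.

1.177

x̄ = (20 + 1 + 3 + 7 + 5) / 5 = 7.2000
deviations (xᵢ − x̄): 12.8000, -6.2000, -4.2000, -0.2000, -2.2000
Σ(xᵢ − x̄)² = 224.8000 ⇒ m₂ = 224.8000/5 = 44.96000
Σ(xᵢ − x̄)³ = 1774.0800 ⇒ m₃ = 1774.0800/5 = 354.81600
m₂^(3/2) = 44.96000^(1.5) = 301.46677
g₁ = m₃ / m₂^(3/2) = 354.81600 / 301.46677 ≈ 1.177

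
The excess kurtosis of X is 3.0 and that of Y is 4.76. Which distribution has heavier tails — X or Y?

Y

Higher excess kurtosis ⇒ heavier tails relative to the normal distribution.
3.0 vs 4.76: the larger is 4.76, so Y has heavier tails.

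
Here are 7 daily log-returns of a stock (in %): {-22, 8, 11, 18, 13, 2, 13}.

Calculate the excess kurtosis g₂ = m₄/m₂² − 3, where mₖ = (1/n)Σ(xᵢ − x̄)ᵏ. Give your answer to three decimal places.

0.982

x̄ = 6.1429
Σ(xᵢ − x̄)² = 1070.8571 ⇒ m₂ = 152.97959
Σ(xᵢ − x̄)⁴ = 652347.2770 ⇒ m₄ = 93192.46814
m₂² = 23402.75552
g₂ = m₄/m₂² − 3 = 3.98212 − 3 ≈ 0.982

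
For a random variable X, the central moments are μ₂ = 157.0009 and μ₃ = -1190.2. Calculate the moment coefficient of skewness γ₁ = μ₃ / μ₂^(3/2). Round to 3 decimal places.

-0.605

σ = √μ₂ = √157.0009 = 12.53000
σ³ = μ₂^(3/2) = 1967.22128
γ₁ = μ₃/σ³ = -1190.2 / 1967.22128 ≈ -0.605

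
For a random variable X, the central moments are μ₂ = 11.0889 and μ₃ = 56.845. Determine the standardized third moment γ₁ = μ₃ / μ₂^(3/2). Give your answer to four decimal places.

1.5394

σ = √μ₂ = √11.0889 = 3.33000
σ³ = μ₂^(3/2) = 36.92604
γ₁ = μ₃/σ³ = 56.845 / 36.92604 ≈ 1.5394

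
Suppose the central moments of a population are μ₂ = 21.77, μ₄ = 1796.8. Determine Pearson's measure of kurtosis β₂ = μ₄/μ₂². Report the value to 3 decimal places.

μ₂² = 21.77² = 473.93290
μ₄/μ₂² = 1796.8 / 473.93290 = 3.79125
β₂ ≈ 3.791

3.791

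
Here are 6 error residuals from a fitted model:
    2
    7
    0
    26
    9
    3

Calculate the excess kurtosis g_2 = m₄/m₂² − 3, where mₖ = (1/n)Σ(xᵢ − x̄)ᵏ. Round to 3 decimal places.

0.377

x̄ = 7.8333
Σ(xᵢ − x̄)² = 450.8333 ⇒ m₂ = 75.13889
Σ(xᵢ − x̄)⁴ = 114389.4861 ⇒ m₄ = 19064.91435
m₂² = 5645.85262
g_2 = m₄/m₂² − 3 = 3.37680 − 3 ≈ 0.377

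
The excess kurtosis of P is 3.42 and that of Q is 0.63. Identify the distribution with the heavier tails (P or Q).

Higher excess kurtosis ⇒ heavier tails relative to the normal distribution.
3.42 vs 0.63: the larger is 3.42, so P has heavier tails.

P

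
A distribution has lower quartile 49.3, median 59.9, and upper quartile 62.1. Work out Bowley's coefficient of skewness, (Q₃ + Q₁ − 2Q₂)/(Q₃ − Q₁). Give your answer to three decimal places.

-0.656

numerator: Q₃ + Q₁ − 2Q₂ = 62.1 + 49.3 − 2×59.9 = -8.4000
denominator: Q₃ − Q₁ = 62.1 − 49.3 = 12.8000
Bowley skewness = -8.4000 / 12.8000 ≈ -0.656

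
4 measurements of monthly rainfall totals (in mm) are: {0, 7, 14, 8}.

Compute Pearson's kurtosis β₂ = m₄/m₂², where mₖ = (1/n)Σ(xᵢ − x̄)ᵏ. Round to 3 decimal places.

x̄ = 7.2500
Σ(xᵢ − x̄)² = 98.7500 ⇒ m₂ = 24.68750
Σ(xᵢ − x̄)⁴ = 4839.0781 ⇒ m₄ = 1209.76953
m₂² = 609.47266
β₂ = m₄/m₂² = 1209.76953 / 609.47266 ≈ 1.985

1.985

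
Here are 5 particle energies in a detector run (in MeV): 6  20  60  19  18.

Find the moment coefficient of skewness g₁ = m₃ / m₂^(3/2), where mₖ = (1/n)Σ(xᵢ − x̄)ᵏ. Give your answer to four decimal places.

x̄ = (6 + 20 + 60 + 19 + 18) / 5 = 24.6000
deviations (xᵢ − x̄): -18.6000, -4.6000, 35.4000, -5.6000, -6.6000
Σ(xᵢ − x̄)² = 1695.2000 ⇒ m₂ = 1695.2000/5 = 339.04000
Σ(xᵢ − x̄)³ = 37366.5600 ⇒ m₃ = 37366.5600/5 = 7473.31200
m₂^(3/2) = 339.04000^(1.5) = 6242.75669
g₁ = m₃ / m₂^(3/2) = 7473.31200 / 6242.75669 ≈ 1.1971

1.1971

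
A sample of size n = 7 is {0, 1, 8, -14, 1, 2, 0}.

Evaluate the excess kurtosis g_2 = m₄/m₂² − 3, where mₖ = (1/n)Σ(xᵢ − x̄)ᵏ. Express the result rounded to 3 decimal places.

0.986

x̄ = -0.2857
Σ(xᵢ − x̄)² = 265.4286 ⇒ m₂ = 37.91837
Σ(xᵢ − x̄)⁴ = 40120.7172 ⇒ m₄ = 5731.53103
m₂² = 1437.80258
g_2 = m₄/m₂² − 3 = 3.98631 − 3 ≈ 0.986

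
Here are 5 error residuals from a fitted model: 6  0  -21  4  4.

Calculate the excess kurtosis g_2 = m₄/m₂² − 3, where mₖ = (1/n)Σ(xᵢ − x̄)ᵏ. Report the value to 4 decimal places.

0.0554

x̄ = -1.4000
Σ(xᵢ − x̄)² = 499.2000 ⇒ m₂ = 99.84000
Σ(xᵢ − x̄)⁴ = 152282.0160 ⇒ m₄ = 30456.40320
m₂² = 9968.02560
g_2 = m₄/m₂² − 3 = 3.05541 − 3 ≈ 0.0554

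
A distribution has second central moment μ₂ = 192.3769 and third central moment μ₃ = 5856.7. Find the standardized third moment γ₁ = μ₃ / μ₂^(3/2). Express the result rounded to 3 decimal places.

2.195

σ = √μ₂ = √192.3769 = 13.87000
σ³ = μ₂^(3/2) = 2668.26760
γ₁ = μ₃/σ³ = 5856.7 / 2668.26760 ≈ 2.195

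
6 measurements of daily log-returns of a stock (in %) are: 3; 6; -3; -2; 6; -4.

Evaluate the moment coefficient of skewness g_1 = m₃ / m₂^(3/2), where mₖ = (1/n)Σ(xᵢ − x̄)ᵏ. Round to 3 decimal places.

0.097

x̄ = (3 + 6 - 3 - 2 + 6 - 4) / 6 = 1.0000
deviations (xᵢ − x̄): 2.0000, 5.0000, -4.0000, -3.0000, 5.0000, -5.0000
Σ(xᵢ − x̄)² = 104.0000 ⇒ m₂ = 104.0000/6 = 17.33333
Σ(xᵢ − x̄)³ = 42.0000 ⇒ m₃ = 42.0000/6 = 7.00000
m₂^(3/2) = 17.33333^(1.5) = 72.16442
g_1 = m₃ / m₂^(3/2) = 7.00000 / 72.16442 ≈ 0.097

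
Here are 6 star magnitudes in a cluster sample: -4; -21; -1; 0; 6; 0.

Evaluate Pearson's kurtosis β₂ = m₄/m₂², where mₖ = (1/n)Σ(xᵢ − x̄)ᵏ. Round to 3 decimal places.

3.459

x̄ = -3.3333
Σ(xᵢ − x̄)² = 427.3333 ⇒ m₂ = 71.22222
Σ(xᵢ − x̄)⁴ = 105278.4444 ⇒ m₄ = 17546.40741
m₂² = 5072.60494
β₂ = m₄/m₂² = 17546.40741 / 5072.60494 ≈ 3.459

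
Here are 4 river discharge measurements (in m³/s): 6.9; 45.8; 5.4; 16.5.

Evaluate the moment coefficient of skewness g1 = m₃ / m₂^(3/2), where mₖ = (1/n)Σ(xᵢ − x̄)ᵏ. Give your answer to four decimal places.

0.9365

x̄ = (6.9 + 45.8 + 5.4 + 16.5) / 4 = 18.6500
deviations (xᵢ − x̄): -11.7500, 27.1500, -13.2500, -2.1500
Σ(xᵢ − x̄)² = 1055.3700 ⇒ m₂ = 1055.3700/4 = 263.84250
Σ(xᵢ − x̄)³ = 16054.5000 ⇒ m₃ = 16054.5000/4 = 4013.62500
m₂^(3/2) = 263.84250^(1.5) = 4285.65424
g1 = m₃ / m₂^(3/2) = 4013.62500 / 4285.65424 ≈ 0.9365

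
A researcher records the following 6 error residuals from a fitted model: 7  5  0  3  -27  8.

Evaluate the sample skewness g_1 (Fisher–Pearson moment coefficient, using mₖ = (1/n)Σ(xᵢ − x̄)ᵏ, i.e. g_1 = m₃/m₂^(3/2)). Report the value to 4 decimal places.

x̄ = (7 + 5 + 0 + 3 - 27 + 8) / 6 = -0.6667
deviations (xᵢ − x̄): 7.6667, 5.6667, 0.6667, 3.6667, -26.3333, 8.6667
Σ(xᵢ − x̄)² = 873.3333 ⇒ m₂ = 873.3333/6 = 145.55556
Σ(xᵢ − x̄)³ = -16927.5556 ⇒ m₃ = -16927.5556/6 = -2821.25926
m₂^(3/2) = 145.55556^(1.5) = 1756.07548
g_1 = m₃ / m₂^(3/2) = -2821.25926 / 1756.07548 ≈ -1.6066

-1.6066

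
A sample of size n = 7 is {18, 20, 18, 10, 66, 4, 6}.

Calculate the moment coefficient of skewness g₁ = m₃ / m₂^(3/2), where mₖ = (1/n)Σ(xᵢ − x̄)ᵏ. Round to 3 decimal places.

1.667

x̄ = (18 + 20 + 18 + 10 + 66 + 4 + 6) / 7 = 20.2857
deviations (xᵢ − x̄): -2.2857, -0.2857, -2.2857, -10.2857, 45.7143, -16.2857, -14.2857
Σ(xᵢ − x̄)² = 2675.4286 ⇒ m₂ = 2675.4286/7 = 382.20408
Σ(xᵢ − x̄)³ = 87186.6122 ⇒ m₃ = 87186.6122/7 = 12455.23032
m₂^(3/2) = 382.20408^(1.5) = 7472.10526
g₁ = m₃ / m₂^(3/2) = 12455.23032 / 7472.10526 ≈ 1.667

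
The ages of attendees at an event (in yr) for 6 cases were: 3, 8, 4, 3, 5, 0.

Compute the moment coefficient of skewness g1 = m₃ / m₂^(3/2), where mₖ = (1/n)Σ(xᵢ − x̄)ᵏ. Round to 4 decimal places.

x̄ = (3 + 8 + 4 + 3 + 5 + 0) / 6 = 3.8333
deviations (xᵢ − x̄): -0.8333, 4.1667, 0.1667, -0.8333, 1.1667, -3.8333
Σ(xᵢ − x̄)² = 34.8333 ⇒ m₂ = 34.8333/6 = 5.80556
Σ(xᵢ − x̄)³ = 16.4444 ⇒ m₃ = 16.4444/6 = 2.74074
m₂^(3/2) = 5.80556^(1.5) = 13.98832
g1 = m₃ / m₂^(3/2) = 2.74074 / 13.98832 ≈ 0.1959

0.1959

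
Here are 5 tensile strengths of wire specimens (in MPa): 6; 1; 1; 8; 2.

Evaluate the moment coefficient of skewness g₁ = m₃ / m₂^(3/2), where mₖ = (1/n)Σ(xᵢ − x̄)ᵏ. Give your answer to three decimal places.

x̄ = (6 + 1 + 1 + 8 + 2) / 5 = 3.6000
deviations (xᵢ − x̄): 2.4000, -2.6000, -2.6000, 4.4000, -1.6000
Σ(xᵢ − x̄)² = 41.2000 ⇒ m₂ = 41.2000/5 = 8.24000
Σ(xᵢ − x̄)³ = 59.7600 ⇒ m₃ = 59.7600/5 = 11.95200
m₂^(3/2) = 8.24000^(1.5) = 23.65325
g₁ = m₃ / m₂^(3/2) = 11.95200 / 23.65325 ≈ 0.505

0.505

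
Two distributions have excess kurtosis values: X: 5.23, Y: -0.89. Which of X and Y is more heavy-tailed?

X

Higher excess kurtosis ⇒ heavier tails relative to the normal distribution.
5.23 vs -0.89: the larger is 5.23, so X has heavier tails. (X is leptokurtic — heavier-than-normal tails; the other is platykurtic.)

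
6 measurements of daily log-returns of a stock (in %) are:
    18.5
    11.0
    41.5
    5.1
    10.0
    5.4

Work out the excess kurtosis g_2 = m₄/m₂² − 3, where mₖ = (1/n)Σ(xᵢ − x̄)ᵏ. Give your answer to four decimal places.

x̄ = 15.2500
Σ(xᵢ − x̄)² = 945.2950 ⇒ m₂ = 157.54917
Σ(xᵢ − x̄)⁴ = 496031.6416 ⇒ m₄ = 82671.94027
m₂² = 24821.73992
g_2 = m₄/m₂² − 3 = 3.33063 − 3 ≈ 0.3306

0.3306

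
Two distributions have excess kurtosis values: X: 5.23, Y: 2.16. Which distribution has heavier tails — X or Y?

X

Higher excess kurtosis ⇒ heavier tails relative to the normal distribution.
5.23 vs 2.16: the larger is 5.23, so X has heavier tails.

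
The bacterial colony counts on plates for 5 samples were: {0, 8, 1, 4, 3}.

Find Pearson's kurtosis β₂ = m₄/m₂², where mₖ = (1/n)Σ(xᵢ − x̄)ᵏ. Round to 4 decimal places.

x̄ = 3.2000
Σ(xᵢ − x̄)² = 38.8000 ⇒ m₂ = 7.76000
Σ(xᵢ − x̄)⁴ = 659.5360 ⇒ m₄ = 131.90720
m₂² = 60.21760
β₂ = m₄/m₂² = 131.90720 / 60.21760 ≈ 2.1905

2.1905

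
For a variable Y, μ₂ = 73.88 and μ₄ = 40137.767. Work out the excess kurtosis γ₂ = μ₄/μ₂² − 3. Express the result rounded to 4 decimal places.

μ₂² = 73.88² = 5458.25440
μ₄/μ₂² = 40137.767 / 5458.25440 = 7.35359
γ₂ = 7.35359 − 3 ≈ 4.3536

4.3536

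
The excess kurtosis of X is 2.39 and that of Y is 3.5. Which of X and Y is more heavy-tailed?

Y

Higher excess kurtosis ⇒ heavier tails relative to the normal distribution.
2.39 vs 3.5: the larger is 3.5, so Y has heavier tails.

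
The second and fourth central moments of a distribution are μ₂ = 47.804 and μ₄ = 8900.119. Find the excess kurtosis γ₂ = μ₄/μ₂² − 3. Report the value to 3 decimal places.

0.895

μ₂² = 47.804² = 2285.22242
μ₄/μ₂² = 8900.119 / 2285.22242 = 3.89464
γ₂ = 3.89464 − 3 ≈ 0.895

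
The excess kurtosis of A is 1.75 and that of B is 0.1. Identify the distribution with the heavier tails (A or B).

A

Higher excess kurtosis ⇒ heavier tails relative to the normal distribution.
1.75 vs 0.1: the larger is 1.75, so A has heavier tails.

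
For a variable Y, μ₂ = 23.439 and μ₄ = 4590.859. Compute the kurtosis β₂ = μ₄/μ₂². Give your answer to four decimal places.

μ₂² = 23.439² = 549.38672
μ₄/μ₂² = 4590.859 / 549.38672 = 8.35633
β₂ ≈ 8.3563

8.3563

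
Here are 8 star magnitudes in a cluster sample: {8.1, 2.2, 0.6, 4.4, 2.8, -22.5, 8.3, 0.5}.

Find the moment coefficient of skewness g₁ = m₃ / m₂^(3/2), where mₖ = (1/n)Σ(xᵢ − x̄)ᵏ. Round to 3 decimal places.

-1.835

x̄ = (8.1 + 2.2 + 0.6 + 4.4 + 2.8 - 22.5 + 8.3 + 0.5) / 8 = 0.5500
deviations (xᵢ − x̄): 7.5500, 1.6500, 0.0500, 3.8500, 2.2500, -23.0500, 7.7500, -0.0500
Σ(xᵢ − x̄)² = 670.9800 ⇒ m₂ = 670.9800/8 = 83.87250
Σ(xᵢ − x̄)³ = -11277.7200 ⇒ m₃ = -11277.7200/8 = -1409.71500
m₂^(3/2) = 83.87250^(1.5) = 768.12055
g₁ = m₃ / m₂^(3/2) = -1409.71500 / 768.12055 ≈ -1.835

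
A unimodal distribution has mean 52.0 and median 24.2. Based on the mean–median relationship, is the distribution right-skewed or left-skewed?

mean − median = 52.0 − 24.2 = 27.8
mean > median ⇒ the longer tail is on the right ⇒ right-skewed (positively skewed).

right-skewed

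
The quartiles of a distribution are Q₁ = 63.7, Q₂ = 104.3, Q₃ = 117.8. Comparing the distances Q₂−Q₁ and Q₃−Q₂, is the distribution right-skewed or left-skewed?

left-skewed

Q₂ − Q₁ = 40.6;  Q₃ − Q₂ = 13.5
Q₂ − Q₁ > Q₃ − Q₂ ⇒ the lower half is more spread out ⇒ left-skewed.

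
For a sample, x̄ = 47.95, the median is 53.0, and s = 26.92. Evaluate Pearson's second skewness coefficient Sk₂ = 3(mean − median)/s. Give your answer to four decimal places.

-0.5628

Sk₂ = 3(47.95 − 53.0) / 26.92 = 3 × -5.0500 / 26.92
    = -15.1500 / 26.92 ≈ -0.5628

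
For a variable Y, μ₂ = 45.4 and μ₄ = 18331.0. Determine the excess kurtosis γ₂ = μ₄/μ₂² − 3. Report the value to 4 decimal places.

5.8935

μ₂² = 45.4² = 2061.16000
μ₄/μ₂² = 18331.0 / 2061.16000 = 8.89354
γ₂ = 8.89354 − 3 ≈ 5.8935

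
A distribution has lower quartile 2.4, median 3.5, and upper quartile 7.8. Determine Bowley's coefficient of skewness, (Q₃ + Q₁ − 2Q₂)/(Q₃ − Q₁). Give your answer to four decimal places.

0.5926

numerator: Q₃ + Q₁ − 2Q₂ = 7.8 + 2.4 − 2×3.5 = 3.2000
denominator: Q₃ − Q₁ = 7.8 − 2.4 = 5.4000
Bowley skewness = 3.2000 / 5.4000 ≈ 0.5926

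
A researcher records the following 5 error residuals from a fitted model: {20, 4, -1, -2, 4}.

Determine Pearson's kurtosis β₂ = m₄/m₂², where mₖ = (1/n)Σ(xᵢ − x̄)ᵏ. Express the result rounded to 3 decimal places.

2.790

x̄ = 5.0000
Σ(xᵢ − x̄)² = 312.0000 ⇒ m₂ = 62.40000
Σ(xᵢ − x̄)⁴ = 54324.0000 ⇒ m₄ = 10864.80000
m₂² = 3893.76000
β₂ = m₄/m₂² = 10864.80000 / 3893.76000 ≈ 2.790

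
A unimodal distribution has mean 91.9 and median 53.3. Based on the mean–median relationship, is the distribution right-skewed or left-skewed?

right-skewed

mean − median = 91.9 − 53.3 = 38.6
mean > median ⇒ the longer tail is on the right ⇒ right-skewed (positively skewed).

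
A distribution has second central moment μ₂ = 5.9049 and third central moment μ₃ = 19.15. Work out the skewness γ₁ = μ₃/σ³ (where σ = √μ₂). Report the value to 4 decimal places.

1.3346

σ = √μ₂ = √5.9049 = 2.43000
σ³ = μ₂^(3/2) = 14.34891
γ₁ = μ₃/σ³ = 19.15 / 14.34891 ≈ 1.3346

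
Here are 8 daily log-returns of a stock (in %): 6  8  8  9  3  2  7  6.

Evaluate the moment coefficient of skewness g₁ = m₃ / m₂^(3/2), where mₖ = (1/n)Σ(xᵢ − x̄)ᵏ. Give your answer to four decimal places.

x̄ = (6 + 8 + 8 + 9 + 3 + 2 + 7 + 6) / 8 = 6.1250
deviations (xᵢ − x̄): -0.1250, 1.8750, 1.8750, 2.8750, -3.1250, -4.1250, 0.8750, -0.1250
Σ(xᵢ − x̄)² = 42.8750 ⇒ m₂ = 42.8750/8 = 5.35938
Σ(xᵢ − x̄)³ = -63.0938 ⇒ m₃ = -63.0938/8 = -7.88672
m₂^(3/2) = 5.35938^(1.5) = 12.40713
g₁ = m₃ / m₂^(3/2) = -7.88672 / 12.40713 ≈ -0.6357

-0.6357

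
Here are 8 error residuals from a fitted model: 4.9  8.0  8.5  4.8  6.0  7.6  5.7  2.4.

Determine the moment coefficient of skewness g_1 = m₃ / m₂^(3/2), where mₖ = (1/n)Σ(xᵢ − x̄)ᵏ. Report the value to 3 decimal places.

-0.389

x̄ = (4.9 + 8.0 + 8.5 + 4.8 + 6.0 + 7.6 + 5.7 + 2.4) / 8 = 5.9875
deviations (xᵢ − x̄): -1.0875, 2.0125, 2.5125, -1.1875, 0.0125, 1.6125, -0.2875, -3.5875
Σ(xᵢ − x̄)² = 28.5088 ⇒ m₂ = 28.5088/8 = 3.56359
Σ(xᵢ − x̄)³ = -20.9519 ⇒ m₃ = -20.9519/8 = -2.61899
m₂^(3/2) = 3.56359^(1.5) = 6.72717
g_1 = m₃ / m₂^(3/2) = -2.61899 / 6.72717 ≈ -0.389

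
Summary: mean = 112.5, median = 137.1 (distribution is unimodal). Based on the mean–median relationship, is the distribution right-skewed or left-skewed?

left-skewed

mean − median = 112.5 − 137.1 = -24.6
mean < median ⇒ the longer tail is on the left ⇒ left-skewed (negatively skewed).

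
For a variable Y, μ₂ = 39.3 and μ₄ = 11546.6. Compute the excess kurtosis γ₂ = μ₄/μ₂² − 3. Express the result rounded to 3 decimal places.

4.476

μ₂² = 39.3² = 1544.49000
μ₄/μ₂² = 11546.6 / 1544.49000 = 7.47600
γ₂ = 7.47600 − 3 ≈ 4.476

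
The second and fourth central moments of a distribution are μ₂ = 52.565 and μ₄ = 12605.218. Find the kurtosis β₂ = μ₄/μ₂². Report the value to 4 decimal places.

μ₂² = 52.565² = 2763.07923
μ₄/μ₂² = 12605.218 / 2763.07923 = 4.56202
β₂ ≈ 4.5620

4.5620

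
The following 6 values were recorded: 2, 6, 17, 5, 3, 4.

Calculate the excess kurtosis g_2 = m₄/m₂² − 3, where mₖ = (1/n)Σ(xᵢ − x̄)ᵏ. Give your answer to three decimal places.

0.745

x̄ = 6.1667
Σ(xᵢ − x̄)² = 150.8333 ⇒ m₂ = 25.13889
Σ(xᵢ − x̄)⁴ = 14199.4861 ⇒ m₄ = 2366.58102
m₂² = 631.96373
g_2 = m₄/m₂² − 3 = 3.74481 − 3 ≈ 0.745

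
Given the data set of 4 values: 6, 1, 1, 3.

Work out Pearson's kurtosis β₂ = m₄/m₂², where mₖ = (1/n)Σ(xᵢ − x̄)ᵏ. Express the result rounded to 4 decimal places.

1.8581

x̄ = 2.7500
Σ(xᵢ − x̄)² = 16.7500 ⇒ m₂ = 4.18750
Σ(xᵢ − x̄)⁴ = 130.3281 ⇒ m₄ = 32.58203
m₂² = 17.53516
β₂ = m₄/m₂² = 32.58203 / 17.53516 ≈ 1.8581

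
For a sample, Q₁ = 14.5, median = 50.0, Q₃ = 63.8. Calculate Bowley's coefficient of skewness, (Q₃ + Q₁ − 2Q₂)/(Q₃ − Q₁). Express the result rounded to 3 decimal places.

numerator: Q₃ + Q₁ − 2Q₂ = 63.8 + 14.5 − 2×50.0 = -21.7000
denominator: Q₃ − Q₁ = 63.8 − 14.5 = 49.3000
Bowley skewness = -21.7000 / 49.3000 ≈ -0.440

-0.440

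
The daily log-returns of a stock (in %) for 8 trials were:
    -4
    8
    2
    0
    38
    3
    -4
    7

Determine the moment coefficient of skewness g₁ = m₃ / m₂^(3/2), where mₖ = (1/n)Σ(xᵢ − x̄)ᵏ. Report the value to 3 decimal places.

1.802

x̄ = (-4 + 8 + 2 + 0 + 38 + 3 - 4 + 7) / 8 = 6.2500
deviations (xᵢ − x̄): -10.2500, 1.7500, -4.2500, -6.2500, 31.7500, -3.2500, -10.2500, 0.7500
Σ(xᵢ − x̄)² = 1289.5000 ⇒ m₂ = 1289.5000/8 = 161.18750
Σ(xᵢ − x̄)³ = 29502.7500 ⇒ m₃ = 29502.7500/8 = 3687.84375
m₂^(3/2) = 161.18750^(1.5) = 2046.43069
g₁ = m₃ / m₂^(3/2) = 3687.84375 / 2046.43069 ≈ 1.802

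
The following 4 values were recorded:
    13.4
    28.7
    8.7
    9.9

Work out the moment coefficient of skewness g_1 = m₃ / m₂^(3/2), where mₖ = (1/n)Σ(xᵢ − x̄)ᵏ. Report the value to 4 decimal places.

1.0021

x̄ = (13.4 + 28.7 + 8.7 + 9.9) / 4 = 15.1750
deviations (xᵢ − x̄): -1.7750, 13.5250, -6.4750, -5.2750
Σ(xᵢ − x̄)² = 255.8275 ⇒ m₂ = 255.8275/4 = 63.95688
Σ(xᵢ − x̄)³ = 2050.2281 ⇒ m₃ = 2050.2281/4 = 512.55703
m₂^(3/2) = 63.95688^(1.5) = 511.48259
g_1 = m₃ / m₂^(3/2) = 512.55703 / 511.48259 ≈ 1.0021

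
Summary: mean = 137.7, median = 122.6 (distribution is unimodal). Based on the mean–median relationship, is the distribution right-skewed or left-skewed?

right-skewed

mean − median = 137.7 − 122.6 = 15.1
mean > median ⇒ the longer tail is on the right ⇒ right-skewed (positively skewed).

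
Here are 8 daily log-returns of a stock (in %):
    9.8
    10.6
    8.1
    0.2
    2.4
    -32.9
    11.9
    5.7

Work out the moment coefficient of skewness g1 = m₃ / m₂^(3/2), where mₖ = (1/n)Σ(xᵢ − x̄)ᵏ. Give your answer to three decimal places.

x̄ = (9.8 + 10.6 + 8.1 + 0.2 + 2.4 - 32.9 + 11.9 + 5.7) / 8 = 1.9750
deviations (xᵢ − x̄): 7.8250, 8.6250, 6.1250, -1.7750, 0.4250, -34.8750, 9.9250, 3.7250
Σ(xᵢ − x̄)² = 1505.1150 ⇒ m₂ = 1505.1150/8 = 188.13938
Σ(xᵢ − x̄)³ = -40042.8923 ⇒ m₃ = -40042.8923/8 = -5005.36153
m₂^(3/2) = 188.13938^(1.5) = 2580.59318
g1 = m₃ / m₂^(3/2) = -5005.36153 / 2580.59318 ≈ -1.940

-1.940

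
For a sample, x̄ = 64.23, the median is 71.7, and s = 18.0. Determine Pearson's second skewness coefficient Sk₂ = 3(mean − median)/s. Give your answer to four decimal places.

-1.2450

Sk₂ = 3(64.23 − 71.7) / 18.0 = 3 × -7.4700 / 18.0
    = -22.4100 / 18.0 ≈ -1.2450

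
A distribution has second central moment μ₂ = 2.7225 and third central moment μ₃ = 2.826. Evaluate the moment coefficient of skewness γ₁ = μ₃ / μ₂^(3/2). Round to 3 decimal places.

σ = √μ₂ = √2.7225 = 1.65000
σ³ = μ₂^(3/2) = 4.49213
γ₁ = μ₃/σ³ = 2.826 / 4.49213 ≈ 0.629

0.629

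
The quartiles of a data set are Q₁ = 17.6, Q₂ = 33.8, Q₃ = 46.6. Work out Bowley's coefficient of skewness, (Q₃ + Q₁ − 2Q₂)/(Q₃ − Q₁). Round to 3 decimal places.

numerator: Q₃ + Q₁ − 2Q₂ = 46.6 + 17.6 − 2×33.8 = -3.4000
denominator: Q₃ − Q₁ = 46.6 − 17.6 = 29.0000
Bowley skewness = -3.4000 / 29.0000 ≈ -0.117

-0.117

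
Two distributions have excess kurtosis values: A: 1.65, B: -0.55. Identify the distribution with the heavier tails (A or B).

A

Higher excess kurtosis ⇒ heavier tails relative to the normal distribution.
1.65 vs -0.55: the larger is 1.65, so A has heavier tails. (A is leptokurtic — heavier-than-normal tails; the other is platykurtic.)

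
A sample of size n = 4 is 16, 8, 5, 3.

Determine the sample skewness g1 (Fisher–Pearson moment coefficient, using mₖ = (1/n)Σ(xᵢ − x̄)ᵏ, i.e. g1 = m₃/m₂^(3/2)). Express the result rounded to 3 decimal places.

x̄ = (16 + 8 + 5 + 3) / 4 = 8.0000
deviations (xᵢ − x̄): 8.0000, 0.0000, -3.0000, -5.0000
Σ(xᵢ − x̄)² = 98.0000 ⇒ m₂ = 98.0000/4 = 24.50000
Σ(xᵢ − x̄)³ = 360.0000 ⇒ m₃ = 360.0000/4 = 90.00000
m₂^(3/2) = 24.50000^(1.5) = 121.26881
g1 = m₃ / m₂^(3/2) = 90.00000 / 121.26881 ≈ 0.742

0.742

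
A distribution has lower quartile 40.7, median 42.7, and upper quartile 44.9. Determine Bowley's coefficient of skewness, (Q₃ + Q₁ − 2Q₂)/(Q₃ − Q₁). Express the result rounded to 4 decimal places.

0.0476

numerator: Q₃ + Q₁ − 2Q₂ = 44.9 + 40.7 − 2×42.7 = 0.2000
denominator: Q₃ − Q₁ = 44.9 − 40.7 = 4.2000
Bowley skewness = 0.2000 / 4.2000 ≈ 0.0476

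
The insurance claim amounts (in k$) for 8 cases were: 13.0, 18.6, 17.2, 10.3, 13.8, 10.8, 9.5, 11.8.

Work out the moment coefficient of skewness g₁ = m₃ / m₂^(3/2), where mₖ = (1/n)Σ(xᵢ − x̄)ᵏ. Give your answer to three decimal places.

x̄ = (13.0 + 18.6 + 17.2 + 10.3 + 13.8 + 10.8 + 9.5 + 11.8) / 8 = 13.1250
deviations (xᵢ − x̄): -0.1250, 5.4750, 4.0750, -2.8250, 0.6750, -2.3250, -3.6250, -1.3250
Σ(xᵢ − x̄)² = 75.3350 ⇒ m₂ = 75.3350/8 = 9.41687
Σ(xᵢ − x̄)³ = 147.0158 ⇒ m₃ = 147.0158/8 = 18.37697
m₂^(3/2) = 9.41687^(1.5) = 28.89750
g₁ = m₃ / m₂^(3/2) = 18.37697 / 28.89750 ≈ 0.636

0.636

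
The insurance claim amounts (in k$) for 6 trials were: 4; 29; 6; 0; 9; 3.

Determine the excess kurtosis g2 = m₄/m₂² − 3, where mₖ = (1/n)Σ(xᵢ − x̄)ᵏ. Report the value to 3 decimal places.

0.640

x̄ = 8.5000
Σ(xᵢ − x̄)² = 549.5000 ⇒ m₂ = 91.58333
Σ(xᵢ − x̄)⁴ = 183194.3750 ⇒ m₄ = 30532.39583
m₂² = 8387.50694
g2 = m₄/m₂² − 3 = 3.64022 − 3 ≈ 0.640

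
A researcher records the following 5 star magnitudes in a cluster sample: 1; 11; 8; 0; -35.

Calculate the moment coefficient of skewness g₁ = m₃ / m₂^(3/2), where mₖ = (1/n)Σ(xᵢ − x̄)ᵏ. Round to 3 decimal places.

x̄ = (1 + 11 + 8 + 0 - 35) / 5 = -3.0000
deviations (xᵢ − x̄): 4.0000, 14.0000, 11.0000, 3.0000, -32.0000
Σ(xᵢ − x̄)² = 1366.0000 ⇒ m₂ = 1366.0000/5 = 273.20000
Σ(xᵢ − x̄)³ = -28602.0000 ⇒ m₃ = -28602.0000/5 = -5720.40000
m₂^(3/2) = 273.20000^(1.5) = 4515.65800
g₁ = m₃ / m₂^(3/2) = -5720.40000 / 4515.65800 ≈ -1.267

-1.267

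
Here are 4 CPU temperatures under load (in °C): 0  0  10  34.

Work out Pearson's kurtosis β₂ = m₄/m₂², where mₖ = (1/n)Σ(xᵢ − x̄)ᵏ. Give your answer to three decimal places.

x̄ = 11.0000
Σ(xᵢ − x̄)² = 772.0000 ⇒ m₂ = 193.00000
Σ(xᵢ − x̄)⁴ = 309124.0000 ⇒ m₄ = 77281.00000
m₂² = 37249.00000
β₂ = m₄/m₂² = 77281.00000 / 37249.00000 ≈ 2.075

2.075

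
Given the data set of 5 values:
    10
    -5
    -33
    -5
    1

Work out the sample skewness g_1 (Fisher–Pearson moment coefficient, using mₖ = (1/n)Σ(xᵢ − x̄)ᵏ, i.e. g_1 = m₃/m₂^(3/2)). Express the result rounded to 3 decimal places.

-0.940

x̄ = (10 - 5 - 33 - 5 + 1) / 5 = -6.4000
deviations (xᵢ − x̄): 16.4000, 1.4000, -26.6000, 1.4000, 7.4000
Σ(xᵢ − x̄)² = 1035.2000 ⇒ m₂ = 1035.2000/5 = 207.04000
Σ(xᵢ − x̄)³ = -13999.4400 ⇒ m₃ = -13999.4400/5 = -2799.88800
m₂^(3/2) = 207.04000^(1.5) = 2979.07467
g_1 = m₃ / m₂^(3/2) = -2799.88800 / 2979.07467 ≈ -0.940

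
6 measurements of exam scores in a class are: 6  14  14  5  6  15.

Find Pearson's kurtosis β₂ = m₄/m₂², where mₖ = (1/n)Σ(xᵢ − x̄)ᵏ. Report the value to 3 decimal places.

x̄ = 10.0000
Σ(xᵢ − x̄)² = 114.0000 ⇒ m₂ = 19.00000
Σ(xᵢ − x̄)⁴ = 2274.0000 ⇒ m₄ = 379.00000
m₂² = 361.00000
β₂ = m₄/m₂² = 379.00000 / 361.00000 ≈ 1.050

1.050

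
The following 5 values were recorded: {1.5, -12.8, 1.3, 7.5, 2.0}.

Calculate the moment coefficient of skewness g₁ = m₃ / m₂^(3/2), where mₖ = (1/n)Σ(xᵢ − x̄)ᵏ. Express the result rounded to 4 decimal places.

-1.0350

x̄ = (1.5 - 12.8 + 1.3 + 7.5 + 2.0) / 5 = -0.1000
deviations (xᵢ − x̄): 1.6000, -12.7000, 1.4000, 7.6000, 2.1000
Σ(xᵢ − x̄)² = 227.9800 ⇒ m₂ = 227.9800/5 = 45.59600
Σ(xᵢ − x̄)³ = -1593.3060 ⇒ m₃ = -1593.3060/5 = -318.66120
m₂^(3/2) = 45.59600^(1.5) = 307.88612
g₁ = m₃ / m₂^(3/2) = -318.66120 / 307.88612 ≈ -1.0350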